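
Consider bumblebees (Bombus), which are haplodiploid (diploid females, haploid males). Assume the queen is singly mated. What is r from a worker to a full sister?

0.75

Haplodiploid full sisters inherit their father's entire haploid genome identically (contributing 1/2) and on average half of their mother's contribution (1/2 · 1/2 = 1/4); r = 1/2 + 1/4 = 3/4.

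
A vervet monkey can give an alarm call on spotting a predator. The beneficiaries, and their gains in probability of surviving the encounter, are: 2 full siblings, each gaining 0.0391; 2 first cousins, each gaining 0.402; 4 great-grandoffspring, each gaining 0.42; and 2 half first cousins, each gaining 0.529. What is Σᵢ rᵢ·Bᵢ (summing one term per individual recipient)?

0.415725

r to a full sibling = 1/2 (full sibs share both parents — two paths of length 2: r = 2·(1/2)^2 = 1/2).
r to a first cousin = 0.125 (first cousins share one grandparent pair — two paths of length 4: r = 2·(1/2)^4 = 1/8).
r to a great-grandoffspring = 0.125 (three parent–offspring links: r = (1/2)^3 = 1/8).
r to a half first cousin = 1/16 (half first cousins share one grandparent — one path of length 4: r = (1/2)^4 = 1/16).
Summing one r·B term per recipient: 2·0.5·0.0391 + 2·0.125·0.402 + 4·0.125·0.42 + 2·0.0625·0.529 = 0.415725.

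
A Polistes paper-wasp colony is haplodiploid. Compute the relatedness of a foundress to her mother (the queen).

One meiotic link between diploid queen and diploid daughter: r = 1/2.

0.5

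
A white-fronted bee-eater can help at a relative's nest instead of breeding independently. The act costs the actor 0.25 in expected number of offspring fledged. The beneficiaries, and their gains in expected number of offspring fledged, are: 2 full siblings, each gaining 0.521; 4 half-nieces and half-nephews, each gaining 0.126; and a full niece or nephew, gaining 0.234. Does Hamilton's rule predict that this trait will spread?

Hamilton's rule: the trait is favored when the sum of r·B over every recipient exceeds the actor's cost C.
r to a full sibling = 0.5 (full sibs share both parents — two paths of length 2: r = 2·(1/2)^2 = 1/2).
r to a half-niece or half-nephew = 0.125 (half-aunt/uncle↔niece/nephew: one path of length 3: r = (1/2)^3 = 1/8).
r to a full niece or nephew = 1/4 (full aunt/uncle↔niece/nephew: two paths of length 3 through the shared grandparent pair: r = 2·(1/2)^3 = 1/4).
Summing one r·B term per recipient: 2·0.5·0.521 + 4·0.125·0.126 + 1·0.25·0.234 = 0.6425.
0.6425 > 0.25: the indirect benefit exceeds the cost.

Yes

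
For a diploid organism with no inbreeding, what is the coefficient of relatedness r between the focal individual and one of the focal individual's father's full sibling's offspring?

Each parent–offspring link contributes a factor of 1/2, and independent paths through distinct common ancestors add.
First cousins share one grandparent pair — two paths of length 4: r = 2·(1/2)^4 = 1/8.

0.125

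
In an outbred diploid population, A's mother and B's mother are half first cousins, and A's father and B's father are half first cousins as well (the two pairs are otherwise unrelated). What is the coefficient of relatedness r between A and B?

0.03125

Independent pedigree routes through distinct common ancestors add.
A and B are related in two ways: half second cousins through their mothers (r = 1/64) and half second cousins through their fathers (r = 1/64).
r = 1/64 + 1/64 = 1/32 = 0.03125.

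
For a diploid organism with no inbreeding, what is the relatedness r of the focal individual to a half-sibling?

0.25

Half-sibs share one parent — one path of length 2: r = (1/2)^2 = 1/4.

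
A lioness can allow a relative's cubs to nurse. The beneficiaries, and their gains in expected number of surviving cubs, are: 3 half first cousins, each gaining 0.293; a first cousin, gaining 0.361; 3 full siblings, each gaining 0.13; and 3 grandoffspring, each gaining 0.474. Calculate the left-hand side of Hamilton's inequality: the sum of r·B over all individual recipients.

0.6505625

r to a half first cousin = 1/16 (half first cousins share one grandparent — one path of length 4: r = (1/2)^4 = 1/16).
r to a first cousin = 1/8 (first cousins share one grandparent pair — two paths of length 4: r = 2·(1/2)^4 = 1/8).
r to a full sibling = 0.5 (full sibs share both parents — two paths of length 2: r = 2·(1/2)^2 = 1/2).
r to a grandoffspring = 1/4 (two parent–offspring links: r = (1/2)^2 = 1/4).
Summing one r·B term per recipient: 3·0.0625·0.293 + 1·0.125·0.361 + 3·0.5·0.13 + 3·0.25·0.474 = 0.6505625.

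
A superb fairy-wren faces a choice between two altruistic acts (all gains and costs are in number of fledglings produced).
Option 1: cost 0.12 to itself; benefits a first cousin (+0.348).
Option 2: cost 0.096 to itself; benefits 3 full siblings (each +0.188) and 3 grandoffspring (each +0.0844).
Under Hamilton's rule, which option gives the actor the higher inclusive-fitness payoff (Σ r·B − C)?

Option 1: r to a first cousin = 0.125.
Option 1: Σ r·B − C = (1·0.125·0.348) − 0.12 = -0.0765.
Option 2: r to a full sibling = 0.5.
Option 2: r to a grandoffspring = 0.25.
Option 2: Σ r·B − C = (3·0.5·0.188 + 3·0.25·0.0844) − 0.096 = 0.2493.
Option 2 has the higher net inclusive-fitness payoff.

Option 2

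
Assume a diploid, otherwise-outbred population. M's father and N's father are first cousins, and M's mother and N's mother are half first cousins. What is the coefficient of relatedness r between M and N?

0.046875

Independent pedigree routes through distinct common ancestors add.
M and N are related in two ways: second cousins through their fathers (r = 1/32) and half second cousins through their mothers (r = 1/64).
r = 1/32 + 1/64 = 3/64 = 0.046875.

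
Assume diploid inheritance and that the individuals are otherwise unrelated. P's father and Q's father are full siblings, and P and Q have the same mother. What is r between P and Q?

Independent pedigree routes through distinct common ancestors add.
P and Q are related in two ways: first cousins through their fathers (r = 1/8) and half-sibs through their shared mother (r = 1/4).
r = 1/8 + 1/4 = 0.375.

0.375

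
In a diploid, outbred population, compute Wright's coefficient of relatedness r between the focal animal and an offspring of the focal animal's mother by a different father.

Each parent–offspring link contributes a factor of 1/2, and independent paths through distinct common ancestors add.
Half-sibs share one parent — one path of length 2: r = (1/2)^2 = 1/4.

0.25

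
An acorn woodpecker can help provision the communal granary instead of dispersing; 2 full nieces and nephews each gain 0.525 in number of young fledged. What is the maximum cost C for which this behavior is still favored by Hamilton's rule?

0.2625

r to a full niece or nephew = 1/4 (full aunt/uncle↔niece/nephew: two paths of length 3 through the shared grandparent pair: r = 2·(1/2)^3 = 1/4).
Hamilton's rule: n·r·B > C, so the trait is favored while C < n·r·B = 2·0.25·0.525 = 0.2625.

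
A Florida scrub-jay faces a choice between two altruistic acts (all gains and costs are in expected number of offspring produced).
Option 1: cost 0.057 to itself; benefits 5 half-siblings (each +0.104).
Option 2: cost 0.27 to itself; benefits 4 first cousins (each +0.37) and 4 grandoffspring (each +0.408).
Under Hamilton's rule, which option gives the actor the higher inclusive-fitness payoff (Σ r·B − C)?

Option 2

Option 1: r to a half-sibling = 0.25.
Option 1: Σ r·B − C = (5·0.25·0.104) − 0.057 = 0.073.
Option 2: r to a first cousin = 0.125.
Option 2: r to a grandoffspring = 0.25.
Option 2: Σ r·B − C = (4·0.125·0.37 + 4·0.25·0.408) − 0.27 = 0.323.
Option 2 has the higher net inclusive-fitness payoff.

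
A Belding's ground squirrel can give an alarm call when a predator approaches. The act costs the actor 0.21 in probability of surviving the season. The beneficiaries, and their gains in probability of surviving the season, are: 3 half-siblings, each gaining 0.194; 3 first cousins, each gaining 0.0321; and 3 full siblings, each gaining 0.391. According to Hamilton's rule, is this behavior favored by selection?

Hamilton's rule: the trait is favored when the sum of r·B over every recipient exceeds the actor's cost C.
r to a half-sibling = 0.25 (half-sibs share one parent — one path of length 2: r = (1/2)^2 = 1/4).
r to a first cousin = 0.125 (first cousins share one grandparent pair — two paths of length 4: r = 2·(1/2)^4 = 1/8).
r to a full sibling = 0.5 (full sibs share both parents — two paths of length 2: r = 2·(1/2)^2 = 1/2).
Summing one r·B term per recipient: 3·0.25·0.194 + 3·0.125·0.0321 + 3·0.5·0.391 = 0.7440375.
0.7440375 > 0.21: the indirect benefit exceeds the cost.

Yes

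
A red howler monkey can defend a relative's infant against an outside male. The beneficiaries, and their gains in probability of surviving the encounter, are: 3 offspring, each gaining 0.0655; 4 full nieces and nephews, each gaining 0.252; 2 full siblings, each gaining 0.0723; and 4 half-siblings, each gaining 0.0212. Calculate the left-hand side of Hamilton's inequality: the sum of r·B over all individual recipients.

r to an offspring = 1/2 (one parent–offspring link: r = (1/2)^1 = 1/2).
r to a full niece or nephew = 1/4 (full aunt/uncle↔niece/nephew: two paths of length 3 through the shared grandparent pair: r = 2·(1/2)^3 = 1/4).
r to a full sibling = 0.5 (full sibs share both parents — two paths of length 2: r = 2·(1/2)^2 = 1/2).
r to a half-sibling = 1/4 (half-sibs share one parent — one path of length 2: r = (1/2)^2 = 1/4).
Summing one r·B term per recipient: 3·0.5·0.0655 + 4·0.25·0.252 + 2·0.5·0.0723 + 4·0.25·0.0212 = 0.44375.

0.44375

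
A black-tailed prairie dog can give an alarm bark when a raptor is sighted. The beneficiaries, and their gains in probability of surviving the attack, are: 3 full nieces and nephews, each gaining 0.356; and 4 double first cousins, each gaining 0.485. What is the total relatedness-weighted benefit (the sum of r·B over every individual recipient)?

r to a full niece or nephew = 0.25 (full aunt/uncle↔niece/nephew: two paths of length 3 through the shared grandparent pair: r = 2·(1/2)^3 = 1/4).
r to a double first cousin = 0.25 (double first cousins share both grandparent pairs — four paths of length 4: r = 4·(1/2)^4 = 1/4).
Summing one r·B term per recipient: 3·0.25·0.356 + 4·0.25·0.485 = 0.752.

0.752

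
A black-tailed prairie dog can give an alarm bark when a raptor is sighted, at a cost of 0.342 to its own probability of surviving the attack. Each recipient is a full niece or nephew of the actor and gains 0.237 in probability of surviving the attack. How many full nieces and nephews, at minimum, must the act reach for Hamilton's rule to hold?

r to a full niece or nephew = 0.25 (full aunt/uncle↔niece/nephew: two paths of length 3 through the shared grandparent pair: r = 2·(1/2)^3 = 1/4).
Hamilton's rule: n·r·B > C  ⇒  n > C/(r·B) = 0.342/(0.25·0.237) = 5.772.
The smallest integer exceeding 5.772 is 6.

6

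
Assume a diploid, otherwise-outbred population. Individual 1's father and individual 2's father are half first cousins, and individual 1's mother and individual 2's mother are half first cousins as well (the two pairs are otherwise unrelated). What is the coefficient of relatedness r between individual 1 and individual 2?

0.03125

Relatedness sums over independent paths through distinct common ancestors.
Individual 1 and individual 2 are related in two ways: half second cousins through their fathers (r = 1/64) and half second cousins through their mothers (r = 1/64).
r = 1/64 + 1/64 = 1/32 = 0.03125.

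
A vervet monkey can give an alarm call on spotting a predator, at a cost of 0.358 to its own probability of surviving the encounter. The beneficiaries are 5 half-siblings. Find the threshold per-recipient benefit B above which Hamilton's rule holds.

0.2864

r to a half-sibling = 1/4 (half-sibs share one parent — one path of length 2: r = (1/2)^2 = 1/4).
Hamilton's rule with n recipients of equal r: n·r·B > C, so B > C/(n·r) = 0.358/(5·0.25) = 0.2864.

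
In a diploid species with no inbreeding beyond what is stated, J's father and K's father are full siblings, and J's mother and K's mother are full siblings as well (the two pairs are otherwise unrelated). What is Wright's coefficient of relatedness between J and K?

0.25

Relatedness sums over independent paths through distinct common ancestors.
J and K are related in two ways: first cousins through their fathers (r = 1/8) and first cousins through their mothers (r = 1/8) — i.e. double first cousins.
r = 1/8 + 1/8 = 0.25.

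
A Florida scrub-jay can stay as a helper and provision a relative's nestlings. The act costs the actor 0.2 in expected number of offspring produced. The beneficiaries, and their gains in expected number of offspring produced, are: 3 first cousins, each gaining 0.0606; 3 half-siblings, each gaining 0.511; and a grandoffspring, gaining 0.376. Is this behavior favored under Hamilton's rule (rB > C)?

Yes

Hamilton's rule: the trait is favored when the sum of r·B over every recipient exceeds the actor's cost C.
r to a first cousin = 0.125 (first cousins share one grandparent pair — two paths of length 4: r = 2·(1/2)^4 = 1/8).
r to a half-sibling = 1/4 (half-sibs share one parent — one path of length 2: r = (1/2)^2 = 1/4).
r to a grandoffspring = 1/4 (two parent–offspring links: r = (1/2)^2 = 1/4).
Summing one r·B term per recipient: 3·0.125·0.0606 + 3·0.25·0.511 + 1·0.25·0.376 = 0.499975.
0.499975 > 0.2: the indirect benefit exceeds the cost.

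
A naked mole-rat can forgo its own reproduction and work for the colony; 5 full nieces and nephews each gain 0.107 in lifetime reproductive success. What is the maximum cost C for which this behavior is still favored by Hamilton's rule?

0.13375

r to a full niece or nephew = 1/4 (full aunt/uncle↔niece/nephew: two paths of length 3 through the shared grandparent pair: r = 2·(1/2)^3 = 1/4).
Hamilton's rule: n·r·B > C, so the trait is favored while C < n·r·B = 5·0.25·0.107 = 0.13375.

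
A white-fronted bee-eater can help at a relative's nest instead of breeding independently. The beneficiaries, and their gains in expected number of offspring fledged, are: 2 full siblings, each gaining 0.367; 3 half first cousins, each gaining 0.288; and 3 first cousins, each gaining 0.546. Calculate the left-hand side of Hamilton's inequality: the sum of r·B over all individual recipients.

0.62575

r to a full sibling = 0.5 (full sibs share both parents — two paths of length 2: r = 2·(1/2)^2 = 1/2).
r to a half first cousin = 0.0625 (half first cousins share one grandparent — one path of length 4: r = (1/2)^4 = 1/16).
r to a first cousin = 0.125 (first cousins share one grandparent pair — two paths of length 4: r = 2·(1/2)^4 = 1/8).
Summing one r·B term per recipient: 2·0.5·0.367 + 3·0.0625·0.288 + 3·0.125·0.546 = 0.62575.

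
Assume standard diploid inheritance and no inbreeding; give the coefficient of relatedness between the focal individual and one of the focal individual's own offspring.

Each parent–offspring link contributes a factor of 1/2, and independent paths through distinct common ancestors add.
One parent–offspring link: r = (1/2)^1 = 1/2.

0.5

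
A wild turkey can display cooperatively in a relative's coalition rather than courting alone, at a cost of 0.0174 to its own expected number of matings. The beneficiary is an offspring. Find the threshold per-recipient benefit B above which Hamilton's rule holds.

0.0348

r to an offspring = 0.5 (one parent–offspring link: r = (1/2)^1 = 1/2).
Hamilton's rule with n recipients of equal r: n·r·B > C, so B > C/(n·r) = 0.0174/(1·0.5) = 0.0348.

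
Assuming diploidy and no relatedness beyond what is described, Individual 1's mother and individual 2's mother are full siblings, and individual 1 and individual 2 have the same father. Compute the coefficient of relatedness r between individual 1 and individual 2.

0.375

Independent pedigree routes through distinct common ancestors add.
Individual 1 and individual 2 are related in two ways: first cousins through their mothers (r = 1/8) and half-sibs through their shared father (r = 1/4).
r = 1/8 + 1/4 = 0.375.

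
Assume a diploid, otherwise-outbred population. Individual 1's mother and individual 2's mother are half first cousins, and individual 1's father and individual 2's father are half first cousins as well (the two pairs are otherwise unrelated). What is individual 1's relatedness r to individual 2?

0.03125

Relatedness sums over independent paths through distinct common ancestors.
Individual 1 and individual 2 are related in two ways: half second cousins through their mothers (r = 1/64) and half second cousins through their fathers (r = 1/64).
r = 1/64 + 1/64 = 1/32 = 0.03125.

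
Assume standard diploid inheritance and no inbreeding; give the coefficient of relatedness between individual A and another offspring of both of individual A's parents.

Each parent–offspring link contributes a factor of 1/2, and independent paths through distinct common ancestors add.
Full sibs share both parents — two paths of length 2: r = 2·(1/2)^2 = 1/2.

0.5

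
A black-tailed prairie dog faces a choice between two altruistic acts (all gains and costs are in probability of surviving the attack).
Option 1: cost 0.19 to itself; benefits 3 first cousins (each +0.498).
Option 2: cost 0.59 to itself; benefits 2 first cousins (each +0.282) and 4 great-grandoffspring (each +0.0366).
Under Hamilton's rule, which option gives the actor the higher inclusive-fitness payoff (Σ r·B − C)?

Option 1

Option 1: r to a first cousin = 0.125.
Option 1: Σ r·B − C = (3·0.125·0.498) − 0.19 = -0.00325.
Option 2: r to a first cousin = 0.125.
Option 2: r to a great-grandoffspring = 0.125.
Option 2: Σ r·B − C = (2·0.125·0.282 + 4·0.125·0.0366) − 0.59 = -0.5012.
Option 1 has the higher net inclusive-fitness payoff.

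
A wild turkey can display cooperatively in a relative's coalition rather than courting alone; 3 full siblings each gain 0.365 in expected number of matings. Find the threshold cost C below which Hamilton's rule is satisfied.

0.5475

r to a full sibling = 1/2 (full sibs share both parents — two paths of length 2: r = 2·(1/2)^2 = 1/2).
Hamilton's rule: n·r·B > C, so the trait is favored while C < n·r·B = 3·0.5·0.365 = 0.5475.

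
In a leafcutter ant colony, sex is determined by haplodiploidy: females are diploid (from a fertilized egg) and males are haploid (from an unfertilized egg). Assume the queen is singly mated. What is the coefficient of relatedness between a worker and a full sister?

0.75

Haplodiploid full sisters inherit their father's entire haploid genome identically (contributing 1/2) and on average half of their mother's contribution (1/2 · 1/2 = 1/4); r = 1/2 + 1/4 = 3/4.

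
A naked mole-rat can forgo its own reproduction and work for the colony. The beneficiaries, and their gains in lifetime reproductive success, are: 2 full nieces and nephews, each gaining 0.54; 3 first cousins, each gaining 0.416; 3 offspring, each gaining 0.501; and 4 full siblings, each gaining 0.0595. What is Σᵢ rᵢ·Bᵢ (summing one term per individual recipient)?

r to a full niece or nephew = 1/4 (full aunt/uncle↔niece/nephew: two paths of length 3 through the shared grandparent pair: r = 2·(1/2)^3 = 1/4).
r to a first cousin = 0.125 (first cousins share one grandparent pair — two paths of length 4: r = 2·(1/2)^4 = 1/8).
r to an offspring = 1/2 (one parent–offspring link: r = (1/2)^1 = 1/2).
r to a full sibling = 0.5 (full sibs share both parents — two paths of length 2: r = 2·(1/2)^2 = 1/2).
Summing one r·B term per recipient: 2·0.25·0.54 + 3·0.125·0.416 + 3·0.5·0.501 + 4·0.5·0.0595 = 1.2965.

1.2965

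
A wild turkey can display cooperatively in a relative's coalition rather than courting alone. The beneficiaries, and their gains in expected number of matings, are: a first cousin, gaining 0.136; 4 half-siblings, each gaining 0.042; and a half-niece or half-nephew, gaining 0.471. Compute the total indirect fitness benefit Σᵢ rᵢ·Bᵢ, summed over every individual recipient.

0.117875

r to a first cousin = 0.125 (first cousins share one grandparent pair — two paths of length 4: r = 2·(1/2)^4 = 1/8).
r to a half-sibling = 1/4 (half-sibs share one parent — one path of length 2: r = (1/2)^2 = 1/4).
r to a half-niece or half-nephew = 1/8 (half-aunt/uncle↔niece/nephew: one path of length 3: r = (1/2)^3 = 1/8).
Summing one r·B term per recipient: 1·0.125·0.136 + 4·0.25·0.042 + 1·0.125·0.471 = 0.117875.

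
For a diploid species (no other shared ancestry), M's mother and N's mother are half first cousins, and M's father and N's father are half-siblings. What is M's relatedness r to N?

Wright's path rule: contributions from independent ancestry routes add.
M and N are related in two ways: half second cousins through their mothers (r = 1/64) and half first cousins through their fathers (r = 1/16).
r = 1/64 + 1/16 = 5/64 = 0.078125.

0.078125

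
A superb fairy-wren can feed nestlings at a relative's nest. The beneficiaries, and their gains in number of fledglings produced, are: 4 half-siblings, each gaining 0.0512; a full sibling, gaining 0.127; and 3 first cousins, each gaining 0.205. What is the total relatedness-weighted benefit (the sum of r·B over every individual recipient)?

r to a half-sibling = 1/4 (half-sibs share one parent — one path of length 2: r = (1/2)^2 = 1/4).
r to a full sibling = 0.5 (full sibs share both parents — two paths of length 2: r = 2·(1/2)^2 = 1/2).
r to a first cousin = 1/8 (first cousins share one grandparent pair — two paths of length 4: r = 2·(1/2)^4 = 1/8).
Summing one r·B term per recipient: 4·0.25·0.0512 + 1·0.5·0.127 + 3·0.125·0.205 = 0.191575.

0.191575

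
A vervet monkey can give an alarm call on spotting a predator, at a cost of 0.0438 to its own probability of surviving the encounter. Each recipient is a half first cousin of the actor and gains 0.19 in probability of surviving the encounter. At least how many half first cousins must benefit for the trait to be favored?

4

r to a half first cousin = 0.0625 (half first cousins share one grandparent — one path of length 4: r = (1/2)^4 = 1/16).
Hamilton's rule: n·r·B > C  ⇒  n > C/(r·B) = 0.0438/(0.0625·0.19) = 3.688.
The smallest integer exceeding 3.688 is 4.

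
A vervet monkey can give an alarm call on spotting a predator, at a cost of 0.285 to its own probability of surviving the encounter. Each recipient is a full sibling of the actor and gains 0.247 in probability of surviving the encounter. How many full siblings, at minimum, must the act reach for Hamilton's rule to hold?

r to a full sibling = 0.5 (full sibs share both parents — two paths of length 2: r = 2·(1/2)^2 = 1/2).
Hamilton's rule: n·r·B > C  ⇒  n > C/(r·B) = 0.285/(0.5·0.247) = 2.308.
The smallest integer exceeding 2.308 is 3.

3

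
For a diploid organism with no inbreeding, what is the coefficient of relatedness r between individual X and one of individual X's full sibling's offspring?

0.25

Each parent–offspring link contributes a factor of 1/2, and independent paths through distinct common ancestors add.
Full aunt/uncle↔niece/nephew: two paths of length 3 through the shared grandparent pair: r = 2·(1/2)^3 = 1/4.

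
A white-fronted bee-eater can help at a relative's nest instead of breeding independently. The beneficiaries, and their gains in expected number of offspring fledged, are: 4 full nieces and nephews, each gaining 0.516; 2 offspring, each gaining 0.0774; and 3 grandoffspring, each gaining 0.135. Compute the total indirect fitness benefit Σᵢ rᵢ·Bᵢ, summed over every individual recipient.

0.69465

r to a full niece or nephew = 1/4 (full aunt/uncle↔niece/nephew: two paths of length 3 through the shared grandparent pair: r = 2·(1/2)^3 = 1/4).
r to an offspring = 0.5 (one parent–offspring link: r = (1/2)^1 = 1/2).
r to a grandoffspring = 0.25 (two parent–offspring links: r = (1/2)^2 = 1/4).
Summing one r·B term per recipient: 4·0.25·0.516 + 2·0.5·0.0774 + 3·0.25·0.135 = 0.69465.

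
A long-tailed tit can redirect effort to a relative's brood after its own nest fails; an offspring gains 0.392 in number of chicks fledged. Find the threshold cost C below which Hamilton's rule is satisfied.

0.196

r to an offspring = 0.5 (one parent–offspring link: r = (1/2)^1 = 1/2).
Hamilton's rule: n·r·B > C, so the trait is favored while C < n·r·B = 1·0.5·0.392 = 0.196.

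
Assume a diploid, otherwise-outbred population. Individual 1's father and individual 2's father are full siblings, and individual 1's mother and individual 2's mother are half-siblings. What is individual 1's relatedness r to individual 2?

0.1875

Independent pedigree routes through distinct common ancestors add.
Individual 1 and individual 2 are related in two ways: first cousins through their fathers (r = 1/8) and half first cousins through their mothers (r = 1/16).
r = 1/8 + 1/16 = 3/16 = 0.1875.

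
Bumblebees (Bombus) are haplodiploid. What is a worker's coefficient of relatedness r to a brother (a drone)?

0.25

Her haploid brother carries none of their father's genes and a random half of their mother's genome; that half matches the maternal half of her own genome with probability 1/2: r = 1/2 · 1/2 = 1/4.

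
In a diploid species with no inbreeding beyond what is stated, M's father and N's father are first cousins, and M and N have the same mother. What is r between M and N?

0.28125

Wright's path rule: contributions from independent ancestry routes add.
M and N are related in two ways: second cousins through their fathers (r = 1/32) and half-sibs through their shared mother (r = 1/4).
r = 1/32 + 1/4 = 0.28125.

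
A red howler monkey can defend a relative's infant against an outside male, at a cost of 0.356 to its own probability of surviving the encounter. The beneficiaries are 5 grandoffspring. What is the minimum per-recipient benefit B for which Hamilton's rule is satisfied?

0.2848

r to a grandoffspring = 1/4 (two parent–offspring links: r = (1/2)^2 = 1/4).
Hamilton's rule with n recipients of equal r: n·r·B > C, so B > C/(n·r) = 0.356/(5·0.25) = 0.2848.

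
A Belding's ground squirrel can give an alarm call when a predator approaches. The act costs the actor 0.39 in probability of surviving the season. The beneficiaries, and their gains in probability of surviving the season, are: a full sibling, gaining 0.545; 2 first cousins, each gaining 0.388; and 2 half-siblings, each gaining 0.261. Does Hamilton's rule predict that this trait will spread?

Yes

Hamilton's rule: the trait is favored when the sum of r·B over every recipient exceeds the actor's cost C.
r to a full sibling = 1/2 (full sibs share both parents — two paths of length 2: r = 2·(1/2)^2 = 1/2).
r to a first cousin = 0.125 (first cousins share one grandparent pair — two paths of length 4: r = 2·(1/2)^4 = 1/8).
r to a half-sibling = 1/4 (half-sibs share one parent — one path of length 2: r = (1/2)^2 = 1/4).
Summing one r·B term per recipient: 1·0.5·0.545 + 2·0.125·0.388 + 2·0.25·0.261 = 0.5.
0.5 > 0.39: the indirect benefit exceeds the cost.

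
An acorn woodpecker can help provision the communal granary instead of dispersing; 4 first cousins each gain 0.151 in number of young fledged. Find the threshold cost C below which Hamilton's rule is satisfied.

r to a first cousin = 1/8 (first cousins share one grandparent pair — two paths of length 4: r = 2·(1/2)^4 = 1/8).
Hamilton's rule: n·r·B > C, so the trait is favored while C < n·r·B = 4·0.125·0.151 = 0.0755.

0.0755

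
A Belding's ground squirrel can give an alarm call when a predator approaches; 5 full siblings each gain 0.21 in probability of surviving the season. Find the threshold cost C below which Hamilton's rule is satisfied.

r to a full sibling = 1/2 (full sibs share both parents — two paths of length 2: r = 2·(1/2)^2 = 1/2).
Hamilton's rule: n·r·B > C, so the trait is favored while C < n·r·B = 5·0.5·0.21 = 0.525.

0.525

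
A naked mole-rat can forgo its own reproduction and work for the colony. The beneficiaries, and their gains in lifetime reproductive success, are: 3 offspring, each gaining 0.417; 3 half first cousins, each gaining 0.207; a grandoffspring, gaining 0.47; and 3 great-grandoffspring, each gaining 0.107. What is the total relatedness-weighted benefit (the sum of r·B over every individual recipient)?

0.8219375

r to an offspring = 1/2 (one parent–offspring link: r = (1/2)^1 = 1/2).
r to a half first cousin = 0.0625 (half first cousins share one grandparent — one path of length 4: r = (1/2)^4 = 1/16).
r to a grandoffspring = 0.25 (two parent–offspring links: r = (1/2)^2 = 1/4).
r to a great-grandoffspring = 1/8 (three parent–offspring links: r = (1/2)^3 = 1/8).
Summing one r·B term per recipient: 3·0.5·0.417 + 3·0.0625·0.207 + 1·0.25·0.47 + 3·0.125·0.107 = 0.8219375.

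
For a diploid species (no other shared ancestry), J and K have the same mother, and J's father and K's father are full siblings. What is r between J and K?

0.375

Relatedness sums over independent paths through distinct common ancestors.
J and K are related in two ways: half-sibs through their shared mother (r = 1/4) and first cousins through their fathers (r = 1/8).
r = 1/4 + 1/8 = 3/8 = 0.375.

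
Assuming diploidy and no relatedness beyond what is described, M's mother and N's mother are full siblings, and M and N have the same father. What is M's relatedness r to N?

With two independent routes of shared ancestry, r is the sum of the two contributions.
M and N are related in two ways: first cousins through their mothers (r = 1/8) and half-sibs through their shared father (r = 1/4).
r = 1/8 + 1/4 = 3/8 = 0.375.

0.375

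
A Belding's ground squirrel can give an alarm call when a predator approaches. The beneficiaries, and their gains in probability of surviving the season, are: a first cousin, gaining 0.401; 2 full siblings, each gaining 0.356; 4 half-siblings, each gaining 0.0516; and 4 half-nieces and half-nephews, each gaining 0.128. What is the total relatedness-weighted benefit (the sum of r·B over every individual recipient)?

0.521725

r to a first cousin = 0.125 (first cousins share one grandparent pair — two paths of length 4: r = 2·(1/2)^4 = 1/8).
r to a full sibling = 1/2 (full sibs share both parents — two paths of length 2: r = 2·(1/2)^2 = 1/2).
r to a half-sibling = 1/4 (half-sibs share one parent — one path of length 2: r = (1/2)^2 = 1/4).
r to a half-niece or half-nephew = 0.125 (half-aunt/uncle↔niece/nephew: one path of length 3: r = (1/2)^3 = 1/8).
Summing one r·B term per recipient: 1·0.125·0.401 + 2·0.5·0.356 + 4·0.25·0.0516 + 4·0.125·0.128 = 0.521725.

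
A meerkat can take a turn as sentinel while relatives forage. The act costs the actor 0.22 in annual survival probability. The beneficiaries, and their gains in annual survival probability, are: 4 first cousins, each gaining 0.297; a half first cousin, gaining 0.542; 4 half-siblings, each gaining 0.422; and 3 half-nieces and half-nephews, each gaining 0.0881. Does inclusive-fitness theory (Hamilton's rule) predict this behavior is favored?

Hamilton's rule: the trait is favored when the sum of r·B over every recipient exceeds the actor's cost C.
r to a first cousin = 1/8 (first cousins share one grandparent pair — two paths of length 4: r = 2·(1/2)^4 = 1/8).
r to a half first cousin = 0.0625 (half first cousins share one grandparent — one path of length 4: r = (1/2)^4 = 1/16).
r to a half-sibling = 0.25 (half-sibs share one parent — one path of length 2: r = (1/2)^2 = 1/4).
r to a half-niece or half-nephew = 0.125 (half-aunt/uncle↔niece/nephew: one path of length 3: r = (1/2)^3 = 1/8).
Summing one r·B term per recipient: 4·0.125·0.297 + 1·0.0625·0.542 + 4·0.25·0.422 + 3·0.125·0.0881 = 0.6374125.
0.6374125 > 0.22: the indirect benefit exceeds the cost.

Yes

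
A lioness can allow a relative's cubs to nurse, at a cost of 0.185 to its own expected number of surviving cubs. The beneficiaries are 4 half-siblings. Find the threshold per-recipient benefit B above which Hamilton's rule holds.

r to a half-sibling = 0.25 (half-sibs share one parent — one path of length 2: r = (1/2)^2 = 1/4).
Hamilton's rule with n recipients of equal r: n·r·B > C, so B > C/(n·r) = 0.185/(4·0.25) = 0.185.

0.185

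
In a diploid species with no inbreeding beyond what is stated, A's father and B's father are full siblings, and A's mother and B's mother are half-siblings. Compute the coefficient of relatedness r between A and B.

0.1875

With two independent routes of shared ancestry, r is the sum of the two contributions.
A and B are related in two ways: first cousins through their fathers (r = 1/8) and half first cousins through their mothers (r = 1/16).
r = 1/8 + 1/16 = 0.1875.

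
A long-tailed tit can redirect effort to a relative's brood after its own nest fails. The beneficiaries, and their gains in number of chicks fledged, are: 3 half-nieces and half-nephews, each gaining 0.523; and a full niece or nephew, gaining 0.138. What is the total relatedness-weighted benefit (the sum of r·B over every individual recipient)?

0.230625

r to a half-niece or half-nephew = 0.125 (half-aunt/uncle↔niece/nephew: one path of length 3: r = (1/2)^3 = 1/8).
r to a full niece or nephew = 0.25 (full aunt/uncle↔niece/nephew: two paths of length 3 through the shared grandparent pair: r = 2·(1/2)^3 = 1/4).
Summing one r·B term per recipient: 3·0.125·0.523 + 1·0.25·0.138 = 0.230625.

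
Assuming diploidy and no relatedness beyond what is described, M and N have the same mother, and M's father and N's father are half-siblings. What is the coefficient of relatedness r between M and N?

0.3125

Relatedness sums over independent paths through distinct common ancestors.
M and N are related in two ways: half-sibs through their shared mother (r = 1/4) and half first cousins through their fathers (r = 1/16).
r = 1/4 + 1/16 = 5/16 = 0.3125.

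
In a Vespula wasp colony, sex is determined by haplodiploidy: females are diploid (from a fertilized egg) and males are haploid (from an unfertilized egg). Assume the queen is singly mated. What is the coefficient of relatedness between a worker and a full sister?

Haplodiploid full sisters inherit their father's entire haploid genome identically (contributing 1/2) and on average half of their mother's contribution (1/2 · 1/2 = 1/4); r = 1/2 + 1/4 = 3/4.

0.75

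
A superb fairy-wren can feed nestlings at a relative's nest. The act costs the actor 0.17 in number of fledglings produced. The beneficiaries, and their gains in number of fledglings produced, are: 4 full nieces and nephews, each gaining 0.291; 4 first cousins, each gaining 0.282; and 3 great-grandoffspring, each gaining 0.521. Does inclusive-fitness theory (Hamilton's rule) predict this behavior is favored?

Hamilton's rule: the trait is favored when the sum of r·B over every recipient exceeds the actor's cost C.
r to a full niece or nephew = 0.25 (full aunt/uncle↔niece/nephew: two paths of length 3 through the shared grandparent pair: r = 2·(1/2)^3 = 1/4).
r to a first cousin = 0.125 (first cousins share one grandparent pair — two paths of length 4: r = 2·(1/2)^4 = 1/8).
r to a great-grandoffspring = 1/8 (three parent–offspring links: r = (1/2)^3 = 1/8).
Summing one r·B term per recipient: 4·0.25·0.291 + 4·0.125·0.282 + 3·0.125·0.521 = 0.627375.
0.627375 > 0.17: the indirect benefit exceeds the cost.

Yes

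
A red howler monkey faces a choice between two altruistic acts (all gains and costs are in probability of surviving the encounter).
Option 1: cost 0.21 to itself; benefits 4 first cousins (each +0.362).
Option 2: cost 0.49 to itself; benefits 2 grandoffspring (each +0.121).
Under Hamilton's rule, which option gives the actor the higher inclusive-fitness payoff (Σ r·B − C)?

Option 1: r to a first cousin = 0.125.
Option 1: Σ r·B − C = (4·0.125·0.362) − 0.21 = -0.029.
Option 2: r to a grandoffspring = 0.25.
Option 2: Σ r·B − C = (2·0.25·0.121) − 0.49 = -0.4295.
Option 1 has the higher net inclusive-fitness payoff.

Option 1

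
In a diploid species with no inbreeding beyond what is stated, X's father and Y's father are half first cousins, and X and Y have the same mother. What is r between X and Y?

0.265625

With two independent routes of shared ancestry, r is the sum of the two contributions.
X and Y are related in two ways: half second cousins through their fathers (r = 1/64) and half-sibs through their shared mother (r = 1/4).
r = 1/64 + 1/4 = 17/64 = 0.265625.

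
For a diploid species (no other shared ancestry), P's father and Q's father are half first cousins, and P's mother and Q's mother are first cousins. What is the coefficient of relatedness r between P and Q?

0.046875

With two independent routes of shared ancestry, r is the sum of the two contributions.
P and Q are related in two ways: half second cousins through their fathers (r = 1/64) and second cousins through their mothers (r = 1/32).
r = 1/64 + 1/32 = 3/64 = 0.046875.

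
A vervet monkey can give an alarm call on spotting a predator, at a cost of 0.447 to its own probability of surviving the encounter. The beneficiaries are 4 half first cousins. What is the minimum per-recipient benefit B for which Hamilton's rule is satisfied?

r to a half first cousin = 0.0625 (half first cousins share one grandparent — one path of length 4: r = (1/2)^4 = 1/16).
Hamilton's rule with n recipients of equal r: n·r·B > C, so B > C/(n·r) = 0.447/(4·0.0625) = 1.788.

1.788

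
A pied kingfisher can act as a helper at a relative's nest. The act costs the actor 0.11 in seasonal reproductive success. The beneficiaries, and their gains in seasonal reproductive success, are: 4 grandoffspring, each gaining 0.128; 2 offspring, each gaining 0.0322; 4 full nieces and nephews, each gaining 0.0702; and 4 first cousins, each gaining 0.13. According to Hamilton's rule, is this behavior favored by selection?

Hamilton's rule: the trait is favored when the sum of r·B over every recipient exceeds the actor's cost C.
r to a grandoffspring = 1/4 (two parent–offspring links: r = (1/2)^2 = 1/4).
r to an offspring = 1/2 (one parent–offspring link: r = (1/2)^1 = 1/2).
r to a full niece or nephew = 0.25 (full aunt/uncle↔niece/nephew: two paths of length 3 through the shared grandparent pair: r = 2·(1/2)^3 = 1/4).
r to a first cousin = 0.125 (first cousins share one grandparent pair — two paths of length 4: r = 2·(1/2)^4 = 1/8).
Summing one r·B term per recipient: 4·0.25·0.128 + 2·0.5·0.0322 + 4·0.25·0.0702 + 4·0.125·0.13 = 0.2954.
0.2954 > 0.11: the indirect benefit exceeds the cost.

Yes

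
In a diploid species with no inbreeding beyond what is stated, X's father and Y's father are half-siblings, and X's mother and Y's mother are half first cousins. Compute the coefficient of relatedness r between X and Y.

0.078125

Independent pedigree routes through distinct common ancestors add.
X and Y are related in two ways: half first cousins through their fathers (r = 1/16) and half second cousins through their mothers (r = 1/64).
r = 1/16 + 1/64 = 0.078125.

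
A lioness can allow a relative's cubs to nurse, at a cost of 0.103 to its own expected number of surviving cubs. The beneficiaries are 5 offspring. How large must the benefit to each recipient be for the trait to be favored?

r to an offspring = 1/2 (one parent–offspring link: r = (1/2)^1 = 1/2).
Hamilton's rule with n recipients of equal r: n·r·B > C, so B > C/(n·r) = 0.103/(5·0.5) = 0.0412.

0.0412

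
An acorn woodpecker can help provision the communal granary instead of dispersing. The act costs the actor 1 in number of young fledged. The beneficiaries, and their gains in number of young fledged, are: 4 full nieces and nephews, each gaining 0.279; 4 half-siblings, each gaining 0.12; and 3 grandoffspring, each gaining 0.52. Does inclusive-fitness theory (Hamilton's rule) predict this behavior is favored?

No

Hamilton's rule: the trait is favored when the sum of r·B over every recipient exceeds the actor's cost C.
r to a full niece or nephew = 1/4 (full aunt/uncle↔niece/nephew: two paths of length 3 through the shared grandparent pair: r = 2·(1/2)^3 = 1/4).
r to a half-sibling = 1/4 (half-sibs share one parent — one path of length 2: r = (1/2)^2 = 1/4).
r to a grandoffspring = 1/4 (two parent–offspring links: r = (1/2)^2 = 1/4).
Summing one r·B term per recipient: 4·0.25·0.279 + 4·0.25·0.12 + 3·0.25·0.52 = 0.789.
0.789 < 1: the indirect benefit is less than the cost.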